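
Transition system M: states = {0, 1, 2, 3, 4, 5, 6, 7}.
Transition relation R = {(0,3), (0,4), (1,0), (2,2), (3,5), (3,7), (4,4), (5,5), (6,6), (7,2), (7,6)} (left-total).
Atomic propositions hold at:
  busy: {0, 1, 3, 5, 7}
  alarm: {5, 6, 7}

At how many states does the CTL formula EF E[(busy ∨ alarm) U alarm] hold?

Sat(busy ∨ alarm) = {0, 1, 3, 5, 6, 7}
E[(busy ∨ alarm) U alarm]: least fixpoint, start Z0 = Sat(alarm) = {5, 6, 7}, add states in Sat(busy ∨ alarm) with some successor in Z. Z1 = {3, 5, 6, 7}; Z2 = {0, 3, 5, 6, 7}; Z3 = {0, 1, 3, 5, 6, 7}; fixed.
Sat(E[(busy ∨ alarm) U alarm]) = {0, 1, 3, 5, 6, 7}
EF E[(busy ∨ alarm) U alarm]: least fixpoint, start Z0 = {0, 1, 3, 5, 6, 7}, add states with some successor in Z. Already a fixed point.
Sat(EF E[(busy ∨ alarm) U alarm]) = {0, 1, 3, 5, 6, 7}
|Sat(EF E[(busy ∨ alarm) U alarm])| = |{0, 1, 3, 5, 6, 7}| = 6.

6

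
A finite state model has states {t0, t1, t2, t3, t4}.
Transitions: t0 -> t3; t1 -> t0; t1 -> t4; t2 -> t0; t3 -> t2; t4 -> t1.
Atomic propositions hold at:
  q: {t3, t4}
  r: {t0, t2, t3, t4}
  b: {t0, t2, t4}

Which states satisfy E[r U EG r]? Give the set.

EG r: greatest fixpoint, start Z0 = {t0, t2, t3, t4}, keep only states in Sat with some successor in Z. Z1 = {t0, t2, t3}; fixed.
Sat(EG r) = {t0, t2, t3}
E[r U EG r]: least fixpoint, start Z0 = Sat(EG r) = {t0, t2, t3}, add states in Sat(r) with some successor in Z. Already a fixed point.
Sat(E[r U EG r]) = {t0, t2, t3}

{t0, t2, t3}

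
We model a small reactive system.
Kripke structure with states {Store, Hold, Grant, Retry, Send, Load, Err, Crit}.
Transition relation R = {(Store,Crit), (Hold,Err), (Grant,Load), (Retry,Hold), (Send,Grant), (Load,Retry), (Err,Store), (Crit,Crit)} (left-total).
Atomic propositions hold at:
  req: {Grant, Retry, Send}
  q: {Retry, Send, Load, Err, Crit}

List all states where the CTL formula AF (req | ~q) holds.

{Store, Hold, Grant, Retry, Send, Load, Err}

Sat(~q) = {Store, Hold, Grant}
Sat(req | ~q) = {Store, Hold, Grant, Retry, Send}
AF (req | ~q): least fixpoint, start Z0 = {Store, Hold, Grant, Retry, Send}, add states with every successor in Z. Z1 = {Store, Hold, Grant, Retry, Send, Load, Err}; fixed.
Sat(AF (req | ~q)) = {Store, Hold, Grant, Retry, Send, Load, Err}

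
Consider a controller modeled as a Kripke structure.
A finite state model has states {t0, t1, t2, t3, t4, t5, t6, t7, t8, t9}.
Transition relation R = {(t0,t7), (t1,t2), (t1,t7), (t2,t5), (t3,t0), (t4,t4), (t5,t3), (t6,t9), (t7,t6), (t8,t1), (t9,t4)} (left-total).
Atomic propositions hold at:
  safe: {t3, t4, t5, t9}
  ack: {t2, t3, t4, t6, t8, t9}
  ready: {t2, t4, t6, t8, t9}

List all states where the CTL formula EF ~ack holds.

{t0, t1, t2, t3, t5, t7, t8}

Sat(~ack) = {t0, t1, t5, t7}
EF ~ack: least fixpoint, start Z0 = {t0, t1, t5, t7}, add states with some successor in Z. Z1 = {t0, t1, t2, t3, t5, t7, t8}; fixed.
Sat(EF ~ack) = {t0, t1, t2, t3, t5, t7, t8}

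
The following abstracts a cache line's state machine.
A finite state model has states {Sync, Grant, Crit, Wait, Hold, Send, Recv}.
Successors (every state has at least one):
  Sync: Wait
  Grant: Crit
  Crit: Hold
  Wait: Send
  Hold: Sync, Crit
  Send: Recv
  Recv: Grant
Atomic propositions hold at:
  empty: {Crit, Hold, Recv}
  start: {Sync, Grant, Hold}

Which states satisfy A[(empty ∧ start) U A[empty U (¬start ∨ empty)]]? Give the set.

{Crit, Wait, Hold, Send, Recv}

Sat(empty ∧ start) = {Hold}
Sat(¬start) = {Crit, Wait, Send, Recv}
Sat(¬start ∨ empty) = {Crit, Wait, Hold, Send, Recv}
A[empty U (¬start ∨ empty)]: least fixpoint, start Z0 = Sat((¬start ∨ empty)) = {Crit, Wait, Hold, Send, Recv}, add states in Sat(empty) with every successor in Z. Already a fixed point.
Sat(A[empty U (¬start ∨ empty)]) = {Crit, Wait, Hold, Send, Recv}
A[(empty ∧ start) U A[empty U (¬start ∨ empty)]]: least fixpoint, start Z0 = Sat(A[empty U (¬start ∨ empty)]) = {Crit, Wait, Hold, Send, Recv}, add states in Sat(empty ∧ start) with every successor in Z. Already a fixed point.
Sat(A[(empty ∧ start) U A[empty U (¬start ∨ empty)]]) = {Crit, Wait, Hold, Send, Recv}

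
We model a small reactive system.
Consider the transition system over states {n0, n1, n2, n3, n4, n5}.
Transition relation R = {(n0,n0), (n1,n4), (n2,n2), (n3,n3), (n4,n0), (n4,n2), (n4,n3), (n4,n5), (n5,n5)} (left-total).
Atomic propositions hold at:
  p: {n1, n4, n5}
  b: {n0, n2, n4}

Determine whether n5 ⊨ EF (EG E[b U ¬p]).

Sat(¬p) = {n0, n2, n3}
E[b U ¬p]: least fixpoint, start Z0 = Sat(¬p) = {n0, n2, n3}, add states in Sat(b) with some successor in Z. Z1 = {n0, n2, n3, n4}; fixed.
Sat(E[b U ¬p]) = {n0, n2, n3, n4}
EG E[b U ¬p]: greatest fixpoint, start Z0 = {n0, n2, n3, n4}, keep only states in Sat with some successor in Z. Already a fixed point.
Sat(EG E[b U ¬p]) = {n0, n2, n3, n4}
EF (EG E[b U ¬p]): least fixpoint, start Z0 = {n0, n2, n3, n4}, add states with some successor in Z. Z1 = {n0, n1, n2, n3, n4}; fixed.
Sat(EF (EG E[b U ¬p])) = {n0, n1, n2, n3, n4}
n5 ∉ Sat(EF (EG E[b U ¬p])) = {n0, n1, n2, n3, n4}, so the formula does not hold at n5.

No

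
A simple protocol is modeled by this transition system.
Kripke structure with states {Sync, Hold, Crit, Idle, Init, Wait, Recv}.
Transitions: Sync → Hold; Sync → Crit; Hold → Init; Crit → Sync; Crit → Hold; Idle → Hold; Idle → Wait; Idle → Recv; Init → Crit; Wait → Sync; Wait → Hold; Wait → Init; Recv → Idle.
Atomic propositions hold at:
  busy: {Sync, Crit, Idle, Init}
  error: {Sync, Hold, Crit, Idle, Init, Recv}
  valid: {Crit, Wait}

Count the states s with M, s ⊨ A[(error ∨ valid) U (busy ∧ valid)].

Sat(error ∨ valid) = {Sync, Hold, Crit, Idle, Init, Wait, Recv}
Sat(busy ∧ valid) = {Crit}
A[(error ∨ valid) U (busy ∧ valid)]: least fixpoint, start Z0 = Sat((busy ∧ valid)) = {Crit}, add states in Sat(error ∨ valid) with every successor in Z. Z1 = {Crit, Init}; Z2 = {Hold, Crit, Init}; Z3 = {Sync, Hold, Crit, Init}; Z4 = {Sync, Hold, Crit, Init, Wait}; fixed.
Sat(A[(error ∨ valid) U (busy ∧ valid)]) = {Sync, Hold, Crit, Init, Wait}
|Sat(A[(error ∨ valid) U (busy ∧ valid)])| = |{Sync, Hold, Crit, Init, Wait}| = 5.

5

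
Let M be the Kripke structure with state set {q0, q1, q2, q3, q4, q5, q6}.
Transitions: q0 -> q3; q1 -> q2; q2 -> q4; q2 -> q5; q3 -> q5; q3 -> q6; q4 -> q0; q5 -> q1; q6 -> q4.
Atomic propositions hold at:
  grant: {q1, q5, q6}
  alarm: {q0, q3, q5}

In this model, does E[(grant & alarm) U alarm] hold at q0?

Yes

Sat(grant & alarm) = {q5}
E[(grant & alarm) U alarm]: least fixpoint, start Z0 = Sat(alarm) = {q0, q3, q5}, add states in Sat(grant & alarm) with some successor in Z. Already a fixed point.
Sat(E[(grant & alarm) U alarm]) = {q0, q3, q5}
q0 ∈ Sat(E[(grant & alarm) U alarm]) = {q0, q3, q5}, so the formula holds at q0.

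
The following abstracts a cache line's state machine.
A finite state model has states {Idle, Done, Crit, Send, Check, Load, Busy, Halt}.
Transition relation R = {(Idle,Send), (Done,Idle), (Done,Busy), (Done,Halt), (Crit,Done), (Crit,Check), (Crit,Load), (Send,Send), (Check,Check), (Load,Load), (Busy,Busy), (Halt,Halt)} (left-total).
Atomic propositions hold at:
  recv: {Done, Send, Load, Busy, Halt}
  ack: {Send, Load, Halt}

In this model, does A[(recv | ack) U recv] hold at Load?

Yes

Sat(recv | ack) = {Done, Send, Load, Busy, Halt}
A[(recv | ack) U recv]: least fixpoint, start Z0 = Sat(recv) = {Done, Send, Load, Busy, Halt}, add states in Sat(recv | ack) with every successor in Z. Already a fixed point.
Sat(A[(recv | ack) U recv]) = {Done, Send, Load, Busy, Halt}
Load ∈ Sat(A[(recv | ack) U recv]) = {Done, Send, Load, Busy, Halt}, so the formula holds at Load.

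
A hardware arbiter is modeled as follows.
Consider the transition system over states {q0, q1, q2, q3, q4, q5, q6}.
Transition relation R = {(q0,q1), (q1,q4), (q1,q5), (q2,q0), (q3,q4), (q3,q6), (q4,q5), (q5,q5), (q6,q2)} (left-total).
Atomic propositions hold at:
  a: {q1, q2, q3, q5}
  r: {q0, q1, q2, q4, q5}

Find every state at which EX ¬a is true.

Sat(¬a) = {q0, q4, q6}
Sat(EX ¬a) = {s : some successor in {q0, q4, q6}} = {q1, q2, q3}

{q1, q2, q3}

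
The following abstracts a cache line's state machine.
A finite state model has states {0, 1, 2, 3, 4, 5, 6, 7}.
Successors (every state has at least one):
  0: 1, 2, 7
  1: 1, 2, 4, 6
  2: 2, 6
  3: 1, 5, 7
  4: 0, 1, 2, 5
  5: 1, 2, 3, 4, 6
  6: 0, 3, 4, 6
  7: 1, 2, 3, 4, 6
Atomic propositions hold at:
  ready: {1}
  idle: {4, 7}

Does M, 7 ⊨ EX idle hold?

Sat(EX idle) = {s : some successor in {4, 7}} = {0, 1, 3, 5, 6, 7}
7 ∈ Sat(EX idle) = {0, 1, 3, 5, 6, 7}, so the formula holds at 7.

Yes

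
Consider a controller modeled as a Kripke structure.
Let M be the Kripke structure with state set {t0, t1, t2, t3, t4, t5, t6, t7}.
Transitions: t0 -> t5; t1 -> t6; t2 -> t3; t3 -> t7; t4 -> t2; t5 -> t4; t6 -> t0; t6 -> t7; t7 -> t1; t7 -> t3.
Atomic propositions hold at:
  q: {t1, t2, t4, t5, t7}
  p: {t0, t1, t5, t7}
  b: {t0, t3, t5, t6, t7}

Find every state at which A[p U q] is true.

A[p U q]: least fixpoint, start Z0 = Sat(q) = {t1, t2, t4, t5, t7}, add states in Sat(p) with every successor in Z. Z1 = {t0, t1, t2, t4, t5, t7}; fixed.
Sat(A[p U q]) = {t0, t1, t2, t4, t5, t7}

{t0, t1, t2, t4, t5, t7}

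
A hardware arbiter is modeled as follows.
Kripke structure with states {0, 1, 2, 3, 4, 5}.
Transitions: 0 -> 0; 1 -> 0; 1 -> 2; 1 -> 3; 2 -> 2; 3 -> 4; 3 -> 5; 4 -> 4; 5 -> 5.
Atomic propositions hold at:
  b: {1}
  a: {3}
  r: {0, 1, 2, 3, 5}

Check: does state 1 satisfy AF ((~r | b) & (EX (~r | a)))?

Yes

Sat(~r) = {4}
Sat(~r | b) = {1, 4}
Sat(~r | a) = {3, 4}
Sat(EX (~r | a)) = {s : some successor in {3, 4}} = {1, 3, 4}
Sat((~r | b) & (EX (~r | a))) = {1, 4}
AF ((~r | b) & (EX (~r | a))): least fixpoint, start Z0 = {1, 4}, add states with every successor in Z. Already a fixed point.
Sat(AF ((~r | b) & (EX (~r | a)))) = {1, 4}
1 ∈ Sat(AF ((~r | b) & (EX (~r | a)))) = {1, 4}, so the formula holds at 1.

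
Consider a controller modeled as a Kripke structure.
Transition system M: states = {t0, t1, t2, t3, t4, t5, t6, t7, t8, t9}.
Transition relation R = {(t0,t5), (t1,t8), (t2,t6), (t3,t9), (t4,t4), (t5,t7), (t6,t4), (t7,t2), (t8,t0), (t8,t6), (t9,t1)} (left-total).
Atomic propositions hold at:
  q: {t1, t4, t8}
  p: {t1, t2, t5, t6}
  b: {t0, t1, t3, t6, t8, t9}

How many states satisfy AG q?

1

AG q: greatest fixpoint, start Z0 = {t1, t4, t8}, keep only states in Sat with every successor in Z. Z1 = {t1, t4}; Z2 = {t4}; fixed.
Sat(AG q) = {t4}
|Sat(AG q)| = |{t4}| = 1.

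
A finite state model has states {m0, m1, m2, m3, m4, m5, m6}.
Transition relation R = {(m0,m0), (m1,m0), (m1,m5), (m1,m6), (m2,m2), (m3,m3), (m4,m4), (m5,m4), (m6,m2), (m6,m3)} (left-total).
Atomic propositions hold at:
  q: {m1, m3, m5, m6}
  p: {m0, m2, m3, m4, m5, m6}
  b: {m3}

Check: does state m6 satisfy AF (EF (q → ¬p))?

Yes

Sat(¬p) = {m1}
Sat(q → ¬p) = {m0, m1, m2, m4}
EF (q → ¬p): least fixpoint, start Z0 = {m0, m1, m2, m4}, add states with some successor in Z. Z1 = {m0, m1, m2, m4, m5, m6}; fixed.
Sat(EF (q → ¬p)) = {m0, m1, m2, m4, m5, m6}
AF (EF (q → ¬p)): least fixpoint, start Z0 = {m0, m1, m2, m4, m5, m6}, add states with every successor in Z. Already a fixed point.
Sat(AF (EF (q → ¬p))) = {m0, m1, m2, m4, m5, m6}
m6 ∈ Sat(AF (EF (q → ¬p))) = {m0, m1, m2, m4, m5, m6}, so the formula holds at m6.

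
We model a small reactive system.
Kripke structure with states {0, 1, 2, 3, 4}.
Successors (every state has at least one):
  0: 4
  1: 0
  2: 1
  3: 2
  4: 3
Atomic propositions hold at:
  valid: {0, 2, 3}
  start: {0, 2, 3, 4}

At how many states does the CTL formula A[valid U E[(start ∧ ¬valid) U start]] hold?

4

Sat(¬valid) = {1, 4}
Sat(start ∧ ¬valid) = {4}
E[(start ∧ ¬valid) U start]: least fixpoint, start Z0 = Sat(start) = {0, 2, 3, 4}, add states in Sat(start ∧ ¬valid) with some successor in Z. Already a fixed point.
Sat(E[(start ∧ ¬valid) U start]) = {0, 2, 3, 4}
A[valid U E[(start ∧ ¬valid) U start]]: least fixpoint, start Z0 = Sat(E[(start ∧ ¬valid) U start]) = {0, 2, 3, 4}, add states in Sat(valid) with every successor in Z. Already a fixed point.
Sat(A[valid U E[(start ∧ ¬valid) U start]]) = {0, 2, 3, 4}
|Sat(A[valid U E[(start ∧ ¬valid) U start]])| = |{0, 2, 3, 4}| = 4.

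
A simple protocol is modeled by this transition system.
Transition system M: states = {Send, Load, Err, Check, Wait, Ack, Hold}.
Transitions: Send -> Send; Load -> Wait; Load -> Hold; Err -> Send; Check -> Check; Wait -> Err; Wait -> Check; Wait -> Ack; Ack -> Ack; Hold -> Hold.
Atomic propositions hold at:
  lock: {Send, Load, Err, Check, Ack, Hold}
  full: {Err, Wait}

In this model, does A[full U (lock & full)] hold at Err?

Yes

Sat(lock & full) = {Err}
A[full U (lock & full)]: least fixpoint, start Z0 = Sat((lock & full)) = {Err}, add states in Sat(full) with every successor in Z. Already a fixed point.
Sat(A[full U (lock & full)]) = {Err}
Err ∈ Sat(A[full U (lock & full)]) = {Err}, so the formula holds at Err.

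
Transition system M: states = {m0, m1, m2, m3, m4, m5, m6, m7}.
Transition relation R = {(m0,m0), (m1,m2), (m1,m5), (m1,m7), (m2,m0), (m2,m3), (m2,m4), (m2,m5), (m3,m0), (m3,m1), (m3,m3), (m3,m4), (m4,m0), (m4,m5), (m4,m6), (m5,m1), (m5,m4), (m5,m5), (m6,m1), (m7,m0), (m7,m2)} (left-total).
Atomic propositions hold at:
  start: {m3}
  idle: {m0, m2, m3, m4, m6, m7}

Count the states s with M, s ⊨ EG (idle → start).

3

Sat(idle → start) = {m1, m3, m5}
EG (idle → start): greatest fixpoint, start Z0 = {m1, m3, m5}, keep only states in Sat with some successor in Z. Already a fixed point.
Sat(EG (idle → start)) = {m1, m3, m5}
|Sat(EG (idle → start))| = |{m1, m3, m5}| = 3.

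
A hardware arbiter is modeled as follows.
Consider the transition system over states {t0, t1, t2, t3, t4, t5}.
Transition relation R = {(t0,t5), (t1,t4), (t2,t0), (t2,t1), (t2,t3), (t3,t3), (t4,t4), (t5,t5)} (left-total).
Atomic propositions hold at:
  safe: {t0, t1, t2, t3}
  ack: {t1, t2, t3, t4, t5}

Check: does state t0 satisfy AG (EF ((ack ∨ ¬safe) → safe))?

No

Sat(¬safe) = {t4, t5}
Sat(ack ∨ ¬safe) = {t1, t2, t3, t4, t5}
Sat((ack ∨ ¬safe) → safe) = {t0, t1, t2, t3}
EF ((ack ∨ ¬safe) → safe): least fixpoint, start Z0 = {t0, t1, t2, t3}, add states with some successor in Z. Already a fixed point.
Sat(EF ((ack ∨ ¬safe) → safe)) = {t0, t1, t2, t3}
AG (EF ((ack ∨ ¬safe) → safe)): greatest fixpoint, start Z0 = {t0, t1, t2, t3}, keep only states in Sat with every successor in Z. Z1 = {t2, t3}; Z2 = {t3}; fixed.
Sat(AG (EF ((ack ∨ ¬safe) → safe))) = {t3}
t0 ∉ Sat(AG (EF ((ack ∨ ¬safe) → safe))) = {t3}, so the formula does not hold at t0.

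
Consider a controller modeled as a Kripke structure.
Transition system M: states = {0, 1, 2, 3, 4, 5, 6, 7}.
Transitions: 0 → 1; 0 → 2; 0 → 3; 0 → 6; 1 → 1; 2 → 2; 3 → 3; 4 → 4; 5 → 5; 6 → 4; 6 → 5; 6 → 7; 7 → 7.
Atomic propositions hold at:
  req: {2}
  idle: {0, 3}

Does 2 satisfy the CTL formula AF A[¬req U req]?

Yes

Sat(¬req) = {0, 1, 3, 4, 5, 6, 7}
A[¬req U req]: least fixpoint, start Z0 = Sat(req) = {2}, add states in Sat(¬req) with every successor in Z. Already a fixed point.
Sat(A[¬req U req]) = {2}
AF A[¬req U req]: least fixpoint, start Z0 = {2}, add states with every successor in Z. Already a fixed point.
Sat(AF A[¬req U req]) = {2}
2 ∈ Sat(AF A[¬req U req]) = {2}, so the formula holds at 2.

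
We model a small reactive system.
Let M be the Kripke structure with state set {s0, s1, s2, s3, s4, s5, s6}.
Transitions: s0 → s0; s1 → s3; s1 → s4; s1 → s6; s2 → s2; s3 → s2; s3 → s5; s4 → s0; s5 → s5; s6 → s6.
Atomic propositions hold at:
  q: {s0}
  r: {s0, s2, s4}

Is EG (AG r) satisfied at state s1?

No

AG r: greatest fixpoint, start Z0 = {s0, s2, s4}, keep only states in Sat with every successor in Z. Already a fixed point.
Sat(AG r) = {s0, s2, s4}
EG (AG r): greatest fixpoint, start Z0 = {s0, s2, s4}, keep only states in Sat with some successor in Z. Already a fixed point.
Sat(EG (AG r)) = {s0, s2, s4}
s1 ∉ Sat(EG (AG r)) = {s0, s2, s4}, so the formula does not hold at s1.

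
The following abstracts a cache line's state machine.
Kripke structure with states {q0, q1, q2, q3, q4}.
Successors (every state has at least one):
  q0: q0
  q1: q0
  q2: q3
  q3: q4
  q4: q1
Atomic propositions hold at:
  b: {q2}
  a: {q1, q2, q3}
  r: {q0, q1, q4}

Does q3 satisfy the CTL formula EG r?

No

EG r: greatest fixpoint, start Z0 = {q0, q1, q4}, keep only states in Sat with some successor in Z. Already a fixed point.
Sat(EG r) = {q0, q1, q4}
q3 ∉ Sat(EG r) = {q0, q1, q4}, so the formula does not hold at q3.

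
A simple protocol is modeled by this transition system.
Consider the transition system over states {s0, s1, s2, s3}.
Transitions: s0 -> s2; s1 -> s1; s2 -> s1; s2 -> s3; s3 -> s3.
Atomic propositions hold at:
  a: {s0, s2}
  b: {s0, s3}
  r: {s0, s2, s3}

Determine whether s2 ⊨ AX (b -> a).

No

Sat(b -> a) = {s0, s1, s2}
Sat(AX (b -> a)) = {s : every successor in {s0, s1, s2}} = {s0, s1}
s2 ∉ Sat(AX (b -> a)) = {s0, s1}, so the formula does not hold at s2.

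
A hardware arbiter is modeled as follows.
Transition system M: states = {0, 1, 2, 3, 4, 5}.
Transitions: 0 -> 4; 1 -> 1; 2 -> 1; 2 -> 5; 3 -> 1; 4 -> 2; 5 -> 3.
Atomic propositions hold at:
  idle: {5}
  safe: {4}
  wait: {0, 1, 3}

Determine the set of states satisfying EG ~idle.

{0, 1, 2, 3, 4}

Sat(~idle) = {0, 1, 2, 3, 4}
EG ~idle: greatest fixpoint, start Z0 = {0, 1, 2, 3, 4}, keep only states in Sat with some successor in Z. Already a fixed point.
Sat(EG ~idle) = {0, 1, 2, 3, 4}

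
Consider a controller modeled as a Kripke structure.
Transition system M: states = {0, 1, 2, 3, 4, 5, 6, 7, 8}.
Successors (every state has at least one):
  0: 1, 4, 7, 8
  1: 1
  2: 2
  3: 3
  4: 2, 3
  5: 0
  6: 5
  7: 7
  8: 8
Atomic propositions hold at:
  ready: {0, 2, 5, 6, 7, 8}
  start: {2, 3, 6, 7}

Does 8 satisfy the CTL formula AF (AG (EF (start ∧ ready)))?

No

Sat(start ∧ ready) = {2, 6, 7}
EF (start ∧ ready): least fixpoint, start Z0 = {2, 6, 7}, add states with some successor in Z. Z1 = {0, 2, 4, 6, 7}; Z2 = {0, 2, 4, 5, 6, 7}; fixed.
Sat(EF (start ∧ ready)) = {0, 2, 4, 5, 6, 7}
AG (EF (start ∧ ready)): greatest fixpoint, start Z0 = {0, 2, 4, 5, 6, 7}, keep only states in Sat with every successor in Z. Z1 = {2, 5, 6, 7}; Z2 = {2, 6, 7}; Z3 = {2, 7}; fixed.
Sat(AG (EF (start ∧ ready))) = {2, 7}
AF (AG (EF (start ∧ ready))): least fixpoint, start Z0 = {2, 7}, add states with every successor in Z. Already a fixed point.
Sat(AF (AG (EF (start ∧ ready)))) = {2, 7}
8 ∉ Sat(AF (AG (EF (start ∧ ready)))) = {2, 7}, so the formula does not hold at 8.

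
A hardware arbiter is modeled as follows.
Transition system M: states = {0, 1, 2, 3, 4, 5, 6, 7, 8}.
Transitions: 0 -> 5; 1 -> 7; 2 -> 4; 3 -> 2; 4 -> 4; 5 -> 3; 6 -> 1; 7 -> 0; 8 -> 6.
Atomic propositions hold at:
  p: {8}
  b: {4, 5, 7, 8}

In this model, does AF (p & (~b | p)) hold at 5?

No

Sat(~b) = {0, 1, 2, 3, 6}
Sat(~b | p) = {0, 1, 2, 3, 6, 8}
Sat(p & (~b | p)) = {8}
AF (p & (~b | p)): least fixpoint, start Z0 = {8}, add states with every successor in Z. Already a fixed point.
Sat(AF (p & (~b | p))) = {8}
5 ∉ Sat(AF (p & (~b | p))) = {8}, so the formula does not hold at 5.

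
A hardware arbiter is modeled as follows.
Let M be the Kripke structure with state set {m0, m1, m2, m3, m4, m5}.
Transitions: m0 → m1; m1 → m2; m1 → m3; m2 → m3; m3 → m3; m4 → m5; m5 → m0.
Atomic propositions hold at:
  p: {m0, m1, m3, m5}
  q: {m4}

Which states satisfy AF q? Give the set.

AF q: least fixpoint, start Z0 = {m4}, add states with every successor in Z. Already a fixed point.
Sat(AF q) = {m4}

{m4}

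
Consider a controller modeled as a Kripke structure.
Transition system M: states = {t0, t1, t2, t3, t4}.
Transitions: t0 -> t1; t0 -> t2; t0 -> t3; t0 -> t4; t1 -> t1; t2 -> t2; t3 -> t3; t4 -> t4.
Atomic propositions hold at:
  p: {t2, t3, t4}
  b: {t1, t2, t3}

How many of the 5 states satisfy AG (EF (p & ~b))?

Sat(~b) = {t0, t4}
Sat(p & ~b) = {t4}
EF (p & ~b): least fixpoint, start Z0 = {t4}, add states with some successor in Z. Z1 = {t0, t4}; fixed.
Sat(EF (p & ~b)) = {t0, t4}
AG (EF (p & ~b)): greatest fixpoint, start Z0 = {t0, t4}, keep only states in Sat with every successor in Z. Z1 = {t4}; fixed.
Sat(AG (EF (p & ~b))) = {t4}
|Sat(AG (EF (p & ~b)))| = |{t4}| = 1.

1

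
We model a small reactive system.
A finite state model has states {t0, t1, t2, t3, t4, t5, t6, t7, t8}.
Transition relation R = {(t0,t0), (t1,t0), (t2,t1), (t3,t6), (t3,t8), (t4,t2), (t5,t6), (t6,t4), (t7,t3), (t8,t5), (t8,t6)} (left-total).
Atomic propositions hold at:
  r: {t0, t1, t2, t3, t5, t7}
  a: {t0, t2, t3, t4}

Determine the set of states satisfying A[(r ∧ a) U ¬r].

Sat(r ∧ a) = {t0, t2, t3}
Sat(¬r) = {t4, t6, t8}
A[(r ∧ a) U ¬r]: least fixpoint, start Z0 = Sat(¬r) = {t4, t6, t8}, add states in Sat(r ∧ a) with every successor in Z. Z1 = {t3, t4, t6, t8}; fixed.
Sat(A[(r ∧ a) U ¬r]) = {t3, t4, t6, t8}

{t3, t4, t6, t8}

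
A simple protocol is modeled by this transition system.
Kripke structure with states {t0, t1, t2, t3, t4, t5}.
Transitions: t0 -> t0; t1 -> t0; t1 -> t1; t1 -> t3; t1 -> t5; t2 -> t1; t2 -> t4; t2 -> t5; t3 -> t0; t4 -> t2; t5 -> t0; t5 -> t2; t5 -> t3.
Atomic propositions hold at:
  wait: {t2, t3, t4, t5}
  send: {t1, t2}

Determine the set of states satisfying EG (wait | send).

Sat(wait | send) = {t1, t2, t3, t4, t5}
EG (wait | send): greatest fixpoint, start Z0 = {t1, t2, t3, t4, t5}, keep only states in Sat with some successor in Z. Z1 = {t1, t2, t4, t5}; fixed.
Sat(EG (wait | send)) = {t1, t2, t4, t5}

{t1, t2, t4, t5}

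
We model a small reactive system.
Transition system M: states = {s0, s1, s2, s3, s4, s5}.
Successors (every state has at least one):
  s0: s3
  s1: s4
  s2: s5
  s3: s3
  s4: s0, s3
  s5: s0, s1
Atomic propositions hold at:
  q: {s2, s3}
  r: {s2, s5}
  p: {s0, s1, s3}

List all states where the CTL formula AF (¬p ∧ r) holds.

{s2, s5}

Sat(¬p) = {s2, s4, s5}
Sat(¬p ∧ r) = {s2, s5}
AF (¬p ∧ r): least fixpoint, start Z0 = {s2, s5}, add states with every successor in Z. Already a fixed point.
Sat(AF (¬p ∧ r)) = {s2, s5}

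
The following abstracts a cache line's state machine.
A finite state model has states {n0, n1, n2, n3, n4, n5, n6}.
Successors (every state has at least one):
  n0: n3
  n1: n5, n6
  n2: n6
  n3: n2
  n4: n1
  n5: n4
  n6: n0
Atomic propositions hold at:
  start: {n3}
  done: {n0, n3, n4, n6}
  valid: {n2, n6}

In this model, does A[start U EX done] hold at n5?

Sat(EX done) = {s : some successor in {n0, n3, n4, n6}} = {n0, n1, n2, n5, n6}
A[start U EX done]: least fixpoint, start Z0 = Sat(EX done) = {n0, n1, n2, n5, n6}, add states in Sat(start) with every successor in Z. Z1 = {n0, n1, n2, n3, n5, n6}; fixed.
Sat(A[start U EX done]) = {n0, n1, n2, n3, n5, n6}
n5 ∈ Sat(A[start U EX done]) = {n0, n1, n2, n3, n5, n6}, so the formula holds at n5.

Yes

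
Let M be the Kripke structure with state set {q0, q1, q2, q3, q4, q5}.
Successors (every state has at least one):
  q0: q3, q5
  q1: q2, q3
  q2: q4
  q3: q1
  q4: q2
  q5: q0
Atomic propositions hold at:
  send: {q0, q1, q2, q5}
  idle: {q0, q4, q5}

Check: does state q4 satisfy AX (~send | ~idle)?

Sat(~send) = {q3, q4}
Sat(~idle) = {q1, q2, q3}
Sat(~send | ~idle) = {q1, q2, q3, q4}
Sat(AX (~send | ~idle)) = {s : every successor in {q1, q2, q3, q4}} = {q1, q2, q3, q4}
q4 ∈ Sat(AX (~send | ~idle)) = {q1, q2, q3, q4}, so the formula holds at q4.

Yes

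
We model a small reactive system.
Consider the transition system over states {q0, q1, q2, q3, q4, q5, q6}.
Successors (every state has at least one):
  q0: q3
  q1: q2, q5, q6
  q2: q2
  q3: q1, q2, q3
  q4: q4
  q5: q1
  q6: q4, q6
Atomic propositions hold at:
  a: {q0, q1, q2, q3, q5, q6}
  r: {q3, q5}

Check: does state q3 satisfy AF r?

Yes

AF r: least fixpoint, start Z0 = {q3, q5}, add states with every successor in Z. Z1 = {q0, q3, q5}; fixed.
Sat(AF r) = {q0, q3, q5}
q3 ∈ Sat(AF r) = {q0, q3, q5}, so the formula holds at q3.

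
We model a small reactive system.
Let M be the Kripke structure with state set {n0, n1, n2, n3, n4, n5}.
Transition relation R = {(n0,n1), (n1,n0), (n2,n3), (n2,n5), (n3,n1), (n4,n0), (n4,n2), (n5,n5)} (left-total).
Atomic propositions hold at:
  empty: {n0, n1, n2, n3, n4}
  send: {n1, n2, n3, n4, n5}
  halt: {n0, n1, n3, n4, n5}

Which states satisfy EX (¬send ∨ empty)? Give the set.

Sat(¬send) = {n0}
Sat(¬send ∨ empty) = {n0, n1, n2, n3, n4}
Sat(EX (¬send ∨ empty)) = {s : some successor in {n0, n1, n2, n3, n4}} = {n0, n1, n2, n3, n4}

{n0, n1, n2, n3, n4}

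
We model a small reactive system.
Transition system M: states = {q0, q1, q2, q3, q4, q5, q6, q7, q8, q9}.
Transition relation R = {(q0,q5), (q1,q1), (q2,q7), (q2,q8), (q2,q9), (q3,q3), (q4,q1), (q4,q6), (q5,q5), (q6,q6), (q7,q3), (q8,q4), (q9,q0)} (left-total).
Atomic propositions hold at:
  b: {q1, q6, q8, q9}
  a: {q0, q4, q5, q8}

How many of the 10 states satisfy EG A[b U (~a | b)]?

Sat(~a) = {q1, q2, q3, q6, q7, q9}
Sat(~a | b) = {q1, q2, q3, q6, q7, q8, q9}
A[b U (~a | b)]: least fixpoint, start Z0 = Sat((~a | b)) = {q1, q2, q3, q6, q7, q8, q9}, add states in Sat(b) with every successor in Z. Already a fixed point.
Sat(A[b U (~a | b)]) = {q1, q2, q3, q6, q7, q8, q9}
EG A[b U (~a | b)]: greatest fixpoint, start Z0 = {q1, q2, q3, q6, q7, q8, q9}, keep only states in Sat with some successor in Z. Z1 = {q1, q2, q3, q6, q7}; fixed.
Sat(EG A[b U (~a | b)]) = {q1, q2, q3, q6, q7}
|Sat(EG A[b U (~a | b)])| = |{q1, q2, q3, q6, q7}| = 5.

5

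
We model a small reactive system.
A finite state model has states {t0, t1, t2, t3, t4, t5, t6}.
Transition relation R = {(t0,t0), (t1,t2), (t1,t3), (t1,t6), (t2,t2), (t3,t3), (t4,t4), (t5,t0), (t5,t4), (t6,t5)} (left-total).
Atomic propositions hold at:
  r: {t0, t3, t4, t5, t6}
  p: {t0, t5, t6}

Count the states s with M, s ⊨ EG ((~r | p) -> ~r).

Sat(~r) = {t1, t2}
Sat(~r | p) = {t0, t1, t2, t5, t6}
Sat((~r | p) -> ~r) = {t1, t2, t3, t4}
EG ((~r | p) -> ~r): greatest fixpoint, start Z0 = {t1, t2, t3, t4}, keep only states in Sat with some successor in Z. Already a fixed point.
Sat(EG ((~r | p) -> ~r)) = {t1, t2, t3, t4}
|Sat(EG ((~r | p) -> ~r))| = |{t1, t2, t3, t4}| = 4.

4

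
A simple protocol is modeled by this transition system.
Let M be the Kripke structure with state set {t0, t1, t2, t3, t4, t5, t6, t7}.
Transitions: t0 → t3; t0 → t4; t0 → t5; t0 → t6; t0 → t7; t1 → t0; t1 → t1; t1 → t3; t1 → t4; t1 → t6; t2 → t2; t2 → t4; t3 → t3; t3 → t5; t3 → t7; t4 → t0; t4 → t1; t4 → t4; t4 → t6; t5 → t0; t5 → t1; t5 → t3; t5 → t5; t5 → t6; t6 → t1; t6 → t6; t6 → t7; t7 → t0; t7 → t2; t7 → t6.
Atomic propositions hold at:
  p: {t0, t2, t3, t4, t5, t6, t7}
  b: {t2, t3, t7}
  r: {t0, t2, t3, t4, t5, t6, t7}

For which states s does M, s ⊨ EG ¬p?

Sat(¬p) = {t1}
EG ¬p: greatest fixpoint, start Z0 = {t1}, keep only states in Sat with some successor in Z. Already a fixed point.
Sat(EG ¬p) = {t1}

{t1}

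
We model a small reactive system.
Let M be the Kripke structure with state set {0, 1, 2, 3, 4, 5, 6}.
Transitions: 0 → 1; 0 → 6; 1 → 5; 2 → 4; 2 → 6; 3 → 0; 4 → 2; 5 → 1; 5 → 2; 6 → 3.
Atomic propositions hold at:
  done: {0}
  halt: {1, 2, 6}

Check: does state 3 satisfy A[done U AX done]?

Yes

Sat(AX done) = {s : every successor in {0}} = {3}
A[done U AX done]: least fixpoint, start Z0 = Sat(AX done) = {3}, add states in Sat(done) with every successor in Z. Already a fixed point.
Sat(A[done U AX done]) = {3}
3 ∈ Sat(A[done U AX done]) = {3}, so the formula holds at 3.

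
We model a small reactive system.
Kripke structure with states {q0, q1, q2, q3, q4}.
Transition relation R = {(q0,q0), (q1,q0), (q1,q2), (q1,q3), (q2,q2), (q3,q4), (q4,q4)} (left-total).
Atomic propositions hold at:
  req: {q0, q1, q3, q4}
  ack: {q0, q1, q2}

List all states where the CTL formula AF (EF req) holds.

{q0, q1, q3, q4}

EF req: least fixpoint, start Z0 = {q0, q1, q3, q4}, add states with some successor in Z. Already a fixed point.
Sat(EF req) = {q0, q1, q3, q4}
AF (EF req): least fixpoint, start Z0 = {q0, q1, q3, q4}, add states with every successor in Z. Already a fixed point.
Sat(AF (EF req)) = {q0, q1, q3, q4}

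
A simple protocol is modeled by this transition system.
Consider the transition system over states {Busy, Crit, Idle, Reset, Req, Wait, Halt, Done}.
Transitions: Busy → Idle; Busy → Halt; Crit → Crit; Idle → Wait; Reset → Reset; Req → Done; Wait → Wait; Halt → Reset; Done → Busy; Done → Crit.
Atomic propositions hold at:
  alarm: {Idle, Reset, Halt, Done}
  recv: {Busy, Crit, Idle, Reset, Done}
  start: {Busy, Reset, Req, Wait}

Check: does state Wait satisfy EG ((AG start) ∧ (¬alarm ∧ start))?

AG start: greatest fixpoint, start Z0 = {Busy, Reset, Req, Wait}, keep only states in Sat with every successor in Z. Z1 = {Reset, Wait}; fixed.
Sat(AG start) = {Reset, Wait}
Sat(¬alarm) = {Busy, Crit, Req, Wait}
Sat(¬alarm ∧ start) = {Busy, Req, Wait}
Sat((AG start) ∧ (¬alarm ∧ start)) = {Wait}
EG ((AG start) ∧ (¬alarm ∧ start)): greatest fixpoint, start Z0 = {Wait}, keep only states in Sat with some successor in Z. Already a fixed point.
Sat(EG ((AG start) ∧ (¬alarm ∧ start))) = {Wait}
Wait ∈ Sat(EG ((AG start) ∧ (¬alarm ∧ start))) = {Wait}, so the formula holds at Wait.

Yes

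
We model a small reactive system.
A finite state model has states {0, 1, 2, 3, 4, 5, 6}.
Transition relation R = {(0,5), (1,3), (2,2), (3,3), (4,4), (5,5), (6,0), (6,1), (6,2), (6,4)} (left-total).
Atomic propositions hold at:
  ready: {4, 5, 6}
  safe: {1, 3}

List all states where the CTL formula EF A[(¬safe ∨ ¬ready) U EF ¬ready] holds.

Sat(¬safe) = {0, 2, 4, 5, 6}
Sat(¬ready) = {0, 1, 2, 3}
Sat(¬safe ∨ ¬ready) = {0, 1, 2, 3, 4, 5, 6}
EF ¬ready: least fixpoint, start Z0 = {0, 1, 2, 3}, add states with some successor in Z. Z1 = {0, 1, 2, 3, 6}; fixed.
Sat(EF ¬ready) = {0, 1, 2, 3, 6}
A[(¬safe ∨ ¬ready) U EF ¬ready]: least fixpoint, start Z0 = Sat(EF ¬ready) = {0, 1, 2, 3, 6}, add states in Sat(¬safe ∨ ¬ready) with every successor in Z. Already a fixed point.
Sat(A[(¬safe ∨ ¬ready) U EF ¬ready]) = {0, 1, 2, 3, 6}
EF A[(¬safe ∨ ¬ready) U EF ¬ready]: least fixpoint, start Z0 = {0, 1, 2, 3, 6}, add states with some successor in Z. Already a fixed point.
Sat(EF A[(¬safe ∨ ¬ready) U EF ¬ready]) = {0, 1, 2, 3, 6}

{0, 1, 2, 3, 6}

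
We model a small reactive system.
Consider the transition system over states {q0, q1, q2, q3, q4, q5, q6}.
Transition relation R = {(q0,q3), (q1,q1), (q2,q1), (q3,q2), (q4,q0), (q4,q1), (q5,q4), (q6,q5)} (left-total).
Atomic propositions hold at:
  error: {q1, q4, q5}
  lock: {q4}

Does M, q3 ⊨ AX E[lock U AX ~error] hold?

No

Sat(~error) = {q0, q2, q3, q6}
Sat(AX ~error) = {s : every successor in {q0, q2, q3, q6}} = {q0, q3}
E[lock U AX ~error]: least fixpoint, start Z0 = Sat(AX ~error) = {q0, q3}, add states in Sat(lock) with some successor in Z. Z1 = {q0, q3, q4}; fixed.
Sat(E[lock U AX ~error]) = {q0, q3, q4}
Sat(AX E[lock U AX ~error]) = {s : every successor in {q0, q3, q4}} = {q0, q5}
q3 ∉ Sat(AX E[lock U AX ~error]) = {q0, q5}, so the formula does not hold at q3.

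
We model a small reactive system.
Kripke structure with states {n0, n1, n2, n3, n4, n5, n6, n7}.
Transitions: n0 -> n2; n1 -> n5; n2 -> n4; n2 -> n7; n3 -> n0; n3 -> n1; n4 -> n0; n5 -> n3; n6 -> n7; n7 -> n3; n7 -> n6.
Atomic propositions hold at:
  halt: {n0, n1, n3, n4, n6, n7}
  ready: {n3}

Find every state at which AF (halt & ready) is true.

Sat(halt & ready) = {n3}
AF (halt & ready): least fixpoint, start Z0 = {n3}, add states with every successor in Z. Z1 = {n3, n5}; Z2 = {n1, n3, n5}; fixed.
Sat(AF (halt & ready)) = {n1, n3, n5}

{n1, n3, n5}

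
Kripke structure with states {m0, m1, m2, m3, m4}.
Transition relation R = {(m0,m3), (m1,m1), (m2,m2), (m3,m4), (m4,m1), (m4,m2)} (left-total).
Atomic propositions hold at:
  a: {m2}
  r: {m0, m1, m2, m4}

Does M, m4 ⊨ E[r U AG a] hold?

Yes

AG a: greatest fixpoint, start Z0 = {m2}, keep only states in Sat with every successor in Z. Already a fixed point.
Sat(AG a) = {m2}
E[r U AG a]: least fixpoint, start Z0 = Sat(AG a) = {m2}, add states in Sat(r) with some successor in Z. Z1 = {m2, m4}; fixed.
Sat(E[r U AG a]) = {m2, m4}
m4 ∈ Sat(E[r U AG a]) = {m2, m4}, so the formula holds at m4.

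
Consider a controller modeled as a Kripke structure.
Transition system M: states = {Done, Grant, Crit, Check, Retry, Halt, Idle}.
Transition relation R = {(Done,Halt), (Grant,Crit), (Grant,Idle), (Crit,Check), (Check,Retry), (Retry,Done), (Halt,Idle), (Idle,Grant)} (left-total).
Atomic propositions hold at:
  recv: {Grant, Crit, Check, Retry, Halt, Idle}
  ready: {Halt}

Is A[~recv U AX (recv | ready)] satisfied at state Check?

Yes

Sat(~recv) = {Done}
Sat(recv | ready) = {Grant, Crit, Check, Retry, Halt, Idle}
Sat(AX (recv | ready)) = {s : every successor in {Grant, Crit, Check, Retry, Halt, Idle}} = {Done, Grant, Crit, Check, Halt, Idle}
A[~recv U AX (recv | ready)]: least fixpoint, start Z0 = Sat(AX (recv | ready)) = {Done, Grant, Crit, Check, Halt, Idle}, add states in Sat(~recv) with every successor in Z. Already a fixed point.
Sat(A[~recv U AX (recv | ready)]) = {Done, Grant, Crit, Check, Halt, Idle}
Check ∈ Sat(A[~recv U AX (recv | ready)]) = {Done, Grant, Crit, Check, Halt, Idle}, so the formula holds at Check.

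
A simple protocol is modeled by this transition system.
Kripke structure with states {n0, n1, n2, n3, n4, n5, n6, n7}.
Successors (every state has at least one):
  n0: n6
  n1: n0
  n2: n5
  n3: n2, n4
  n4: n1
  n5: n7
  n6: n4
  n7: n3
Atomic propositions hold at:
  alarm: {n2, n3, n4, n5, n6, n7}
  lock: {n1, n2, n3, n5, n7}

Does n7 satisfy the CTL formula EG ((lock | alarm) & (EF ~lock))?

Yes

Sat(lock | alarm) = {n1, n2, n3, n4, n5, n6, n7}
Sat(~lock) = {n0, n4, n6}
EF ~lock: least fixpoint, start Z0 = {n0, n4, n6}, add states with some successor in Z. Z1 = {n0, n1, n3, n4, n6}; Z2 = {n0, n1, n3, n4, n6, n7}; Z3 = {n0, n1, n3, n4, n5, n6, n7}; Z4 = {n0, n1, n2, n3, n4, n5, n6, n7}; fixed.
Sat(EF ~lock) = {n0, n1, n2, n3, n4, n5, n6, n7}
Sat((lock | alarm) & (EF ~lock)) = {n1, n2, n3, n4, n5, n6, n7}
EG ((lock | alarm) & (EF ~lock)): greatest fixpoint, start Z0 = {n1, n2, n3, n4, n5, n6, n7}, keep only states in Sat with some successor in Z. Z1 = {n2, n3, n4, n5, n6, n7}; Z2 = {n2, n3, n5, n6, n7}; Z3 = {n2, n3, n5, n7}; fixed.
Sat(EG ((lock | alarm) & (EF ~lock))) = {n2, n3, n5, n7}
n7 ∈ Sat(EG ((lock | alarm) & (EF ~lock))) = {n2, n3, n5, n7}, so the formula holds at n7.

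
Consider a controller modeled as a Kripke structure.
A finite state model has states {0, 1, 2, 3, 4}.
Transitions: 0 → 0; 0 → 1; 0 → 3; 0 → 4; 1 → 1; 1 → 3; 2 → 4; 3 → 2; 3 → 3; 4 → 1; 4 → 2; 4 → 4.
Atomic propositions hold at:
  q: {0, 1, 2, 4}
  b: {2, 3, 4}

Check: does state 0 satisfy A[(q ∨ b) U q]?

Sat(q ∨ b) = {0, 1, 2, 3, 4}
A[(q ∨ b) U q]: least fixpoint, start Z0 = Sat(q) = {0, 1, 2, 4}, add states in Sat(q ∨ b) with every successor in Z. Already a fixed point.
Sat(A[(q ∨ b) U q]) = {0, 1, 2, 4}
0 ∈ Sat(A[(q ∨ b) U q]) = {0, 1, 2, 4}, so the formula holds at 0.

Yes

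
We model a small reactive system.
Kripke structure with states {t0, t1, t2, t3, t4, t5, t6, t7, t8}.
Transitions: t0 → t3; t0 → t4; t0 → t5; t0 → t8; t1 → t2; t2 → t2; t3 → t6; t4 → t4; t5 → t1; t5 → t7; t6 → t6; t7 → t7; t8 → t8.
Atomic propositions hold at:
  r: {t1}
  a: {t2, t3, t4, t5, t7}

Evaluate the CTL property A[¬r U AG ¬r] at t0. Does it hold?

Sat(¬r) = {t0, t2, t3, t4, t5, t6, t7, t8}
AG ¬r: greatest fixpoint, start Z0 = {t0, t2, t3, t4, t5, t6, t7, t8}, keep only states in Sat with every successor in Z. Z1 = {t0, t2, t3, t4, t6, t7, t8}; Z2 = {t2, t3, t4, t6, t7, t8}; fixed.
Sat(AG ¬r) = {t2, t3, t4, t6, t7, t8}
A[¬r U AG ¬r]: least fixpoint, start Z0 = Sat(AG ¬r) = {t2, t3, t4, t6, t7, t8}, add states in Sat(¬r) with every successor in Z. Already a fixed point.
Sat(A[¬r U AG ¬r]) = {t2, t3, t4, t6, t7, t8}
t0 ∉ Sat(A[¬r U AG ¬r]) = {t2, t3, t4, t6, t7, t8}, so the formula does not hold at t0.

No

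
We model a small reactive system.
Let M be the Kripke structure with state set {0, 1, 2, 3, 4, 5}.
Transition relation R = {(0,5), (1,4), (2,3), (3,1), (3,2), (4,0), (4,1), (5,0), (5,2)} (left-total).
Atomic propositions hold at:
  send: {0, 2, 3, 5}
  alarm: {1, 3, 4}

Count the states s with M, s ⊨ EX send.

5

Sat(EX send) = {s : some successor in {0, 2, 3, 5}} = {0, 2, 3, 4, 5}
|Sat(EX send)| = |{0, 2, 3, 4, 5}| = 5.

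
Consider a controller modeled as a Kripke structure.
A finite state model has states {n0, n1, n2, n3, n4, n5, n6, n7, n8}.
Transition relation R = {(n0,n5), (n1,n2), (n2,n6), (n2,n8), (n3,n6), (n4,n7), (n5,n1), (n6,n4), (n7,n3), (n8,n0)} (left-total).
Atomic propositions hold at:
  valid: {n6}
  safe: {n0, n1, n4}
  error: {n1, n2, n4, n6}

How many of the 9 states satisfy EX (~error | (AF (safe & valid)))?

Sat(~error) = {n0, n3, n5, n7, n8}
Sat(safe & valid) = ∅
AF (safe & valid): least fixpoint, start Z0 = ∅, add states with every successor in Z. Already a fixed point.
Sat(AF (safe & valid)) = ∅
Sat(~error | (AF (safe & valid))) = {n0, n3, n5, n7, n8}
Sat(EX (~error | (AF (safe & valid)))) = {s : some successor in {n0, n3, n5, n7, n8}} = {n0, n2, n4, n7, n8}
|Sat(EX (~error | (AF (safe & valid))))| = |{n0, n2, n4, n7, n8}| = 5.

5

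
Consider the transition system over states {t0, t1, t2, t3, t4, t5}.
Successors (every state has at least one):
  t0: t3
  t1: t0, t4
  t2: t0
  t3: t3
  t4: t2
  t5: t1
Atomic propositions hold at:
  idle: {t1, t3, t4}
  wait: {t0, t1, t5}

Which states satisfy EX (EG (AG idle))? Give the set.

{t0, t3}

AG idle: greatest fixpoint, start Z0 = {t1, t3, t4}, keep only states in Sat with every successor in Z. Z1 = {t3}; fixed.
Sat(AG idle) = {t3}
EG (AG idle): greatest fixpoint, start Z0 = {t3}, keep only states in Sat with some successor in Z. Already a fixed point.
Sat(EG (AG idle)) = {t3}
Sat(EX (EG (AG idle))) = {s : some successor in {t3}} = {t0, t3}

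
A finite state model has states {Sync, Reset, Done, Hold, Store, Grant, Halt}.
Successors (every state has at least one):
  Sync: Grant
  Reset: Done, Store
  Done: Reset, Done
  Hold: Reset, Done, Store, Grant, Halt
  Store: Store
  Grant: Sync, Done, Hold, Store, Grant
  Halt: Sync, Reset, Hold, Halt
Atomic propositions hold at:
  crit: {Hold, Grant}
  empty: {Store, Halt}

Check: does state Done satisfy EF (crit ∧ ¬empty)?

Sat(¬empty) = {Sync, Reset, Done, Hold, Grant}
Sat(crit ∧ ¬empty) = {Hold, Grant}
EF (crit ∧ ¬empty): least fixpoint, start Z0 = {Hold, Grant}, add states with some successor in Z. Z1 = {Sync, Hold, Grant, Halt}; fixed.
Sat(EF (crit ∧ ¬empty)) = {Sync, Hold, Grant, Halt}
Done ∉ Sat(EF (crit ∧ ¬empty)) = {Sync, Hold, Grant, Halt}, so the formula does not hold at Done.

No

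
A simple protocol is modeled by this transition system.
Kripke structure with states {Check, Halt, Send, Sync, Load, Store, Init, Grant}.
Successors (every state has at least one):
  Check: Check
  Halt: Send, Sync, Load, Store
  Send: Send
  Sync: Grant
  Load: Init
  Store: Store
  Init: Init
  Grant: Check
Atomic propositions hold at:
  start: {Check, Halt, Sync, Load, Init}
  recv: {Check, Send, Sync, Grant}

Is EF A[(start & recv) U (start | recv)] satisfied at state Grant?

Sat(start & recv) = {Check, Sync}
Sat(start | recv) = {Check, Halt, Send, Sync, Load, Init, Grant}
A[(start & recv) U (start | recv)]: least fixpoint, start Z0 = Sat((start | recv)) = {Check, Halt, Send, Sync, Load, Init, Grant}, add states in Sat(start & recv) with every successor in Z. Already a fixed point.
Sat(A[(start & recv) U (start | recv)]) = {Check, Halt, Send, Sync, Load, Init, Grant}
EF A[(start & recv) U (start | recv)]: least fixpoint, start Z0 = {Check, Halt, Send, Sync, Load, Init, Grant}, add states with some successor in Z. Already a fixed point.
Sat(EF A[(start & recv) U (start | recv)]) = {Check, Halt, Send, Sync, Load, Init, Grant}
Grant ∈ Sat(EF A[(start & recv) U (start | recv)]) = {Check, Halt, Send, Sync, Load, Init, Grant}, so the formula holds at Grant.

Yes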